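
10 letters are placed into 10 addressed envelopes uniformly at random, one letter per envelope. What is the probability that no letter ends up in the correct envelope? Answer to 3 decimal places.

0.368

This is the derangement probability: permutations of 10 with no fixed point.
D(10) = 10! · (1 − 1/1! + 1/2! − ··· + (−1)^10/10!) = 1334961.
P = 1334961/3628800 = 16481/44800 ≈ 0.368.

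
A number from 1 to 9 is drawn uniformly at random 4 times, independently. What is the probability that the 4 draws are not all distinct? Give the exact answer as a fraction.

P(all 4 different) = 9/9 · 8/9 · ··· · 6/9 = 112/243.
P(at least two equal) = 1 − 112/243 = 131/243.

131/243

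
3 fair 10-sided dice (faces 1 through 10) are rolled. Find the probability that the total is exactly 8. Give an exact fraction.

21/1000

There are 10^3 = 1000 equally likely outcomes.
The number of ordered 3-tuples from {1,…,10} summing to 8 is 21.
P(sum = 8) = 21/1000.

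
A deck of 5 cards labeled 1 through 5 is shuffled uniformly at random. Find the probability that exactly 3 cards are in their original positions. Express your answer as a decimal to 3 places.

Choose which 3 of the 5 are fixed: C(5,3) = 10 ways.
The remaining 2 must have no fixed point: D(2) = 1.
P = 10·1/120 = 1/12 ≈ 0.083.

0.083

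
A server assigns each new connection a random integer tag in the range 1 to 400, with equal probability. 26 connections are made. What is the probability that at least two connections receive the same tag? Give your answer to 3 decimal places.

0.564

It's easier to compute the probability that all 26 are distinct.
P(all distinct) = 400/400 · 399/400 · ··· · 375/400 ≈ 0.436.
So the probability of at least one match is 1 − 0.436 = 0.564.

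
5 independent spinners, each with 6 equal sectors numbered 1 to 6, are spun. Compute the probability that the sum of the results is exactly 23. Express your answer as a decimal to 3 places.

There are 6^5 = 7776 equally likely outcomes.
The number of ordered 5-tuples from {1,…,6} summing to 23 is 305.
P(sum = 23) = 305/7776 ≈ 0.039.

0.039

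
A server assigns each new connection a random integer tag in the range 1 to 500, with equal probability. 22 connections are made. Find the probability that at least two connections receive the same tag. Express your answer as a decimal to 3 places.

0.374

It's easier to compute the probability that all 22 are distinct.
P(all distinct) = 500/500 · 499/500 · ··· · 479/500 ≈ 0.626.
So the probability of at least one match is 1 − 0.626 = 0.374.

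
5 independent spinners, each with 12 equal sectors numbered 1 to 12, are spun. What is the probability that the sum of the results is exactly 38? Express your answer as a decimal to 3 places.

0.040

There are 12^5 = 248832 equally likely outcomes.
The number of ordered 5-tuples from {1,…,12} summing to 38 is 9945.
P(sum = 38) = 9945/248832 = 1105/27648 ≈ 0.040.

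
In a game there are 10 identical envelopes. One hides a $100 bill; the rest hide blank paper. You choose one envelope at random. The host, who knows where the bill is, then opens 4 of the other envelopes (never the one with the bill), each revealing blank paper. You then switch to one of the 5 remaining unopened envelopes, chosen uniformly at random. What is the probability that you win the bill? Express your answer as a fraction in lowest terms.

9/50

Your original envelope holds the bill with probability 1/10, so the other 9 collectively hold it with probability 9/10.
The host can always find 4 empty envelopes to open, so the reveals don't change that 9/10; it is now spread over the 5 remaining unopened envelopes.
P(win by switching) = (9/10) · (1/5) = 9/50.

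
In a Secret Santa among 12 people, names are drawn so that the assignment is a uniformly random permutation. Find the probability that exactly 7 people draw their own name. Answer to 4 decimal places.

0.0001

Choose which 7 of the 12 are fixed: C(12,7) = 792 ways.
The remaining 5 must have no fixed point: D(5) = 44.
P = 792·44/479001600 = 11/151200 ≈ 0.0001.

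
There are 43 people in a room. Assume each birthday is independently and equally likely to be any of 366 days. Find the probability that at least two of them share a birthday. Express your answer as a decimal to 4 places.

0.9234

It's easier to compute the probability that all 43 are distinct.
P(all distinct) = 366/366 · 365/366 · ··· · 324/366 ≈ 0.0766.
So the probability of at least one match is 1 − 0.0766 = 0.9234.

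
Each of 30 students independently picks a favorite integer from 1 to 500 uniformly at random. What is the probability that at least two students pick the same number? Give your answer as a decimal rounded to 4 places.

0.5884

It's easier to compute the probability that all 30 are distinct.
P(all distinct) = 500/500 · 499/500 · ··· · 471/500 ≈ 0.4116.
So the probability of at least one match is 1 − 0.4116 = 0.5884.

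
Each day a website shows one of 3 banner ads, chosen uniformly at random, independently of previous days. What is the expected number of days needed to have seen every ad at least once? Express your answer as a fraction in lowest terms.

11/2

After i distinct types are collected, each trial gives a new one with probability (3−i)/3, so the expected wait for the next new type is 3/(3−i).
E = 3/3 + 3/2 + 3/1 = 11/2.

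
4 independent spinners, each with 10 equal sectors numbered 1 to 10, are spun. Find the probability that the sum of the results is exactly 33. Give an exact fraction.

There are 10^4 = 10000 equally likely outcomes.
The number of ordered 4-tuples from {1,…,10} summing to 33 is 120.
P(sum = 33) = 120/10000 = 3/250.

3/250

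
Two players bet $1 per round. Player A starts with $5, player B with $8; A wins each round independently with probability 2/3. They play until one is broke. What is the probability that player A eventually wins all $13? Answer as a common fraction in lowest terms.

Let r = q/p = (1/3)/(2/3) = 1/2. The recurrence P(i) = p·P(i+1) + q·P(i−1) with P(0)=0, P(13)=1 gives P(i) = (1 − r^i)/(1 − r^13).
P(5) = (1 − (1/2)^5) / (1 − (1/2)^13) = 7936/8191.

7936/8191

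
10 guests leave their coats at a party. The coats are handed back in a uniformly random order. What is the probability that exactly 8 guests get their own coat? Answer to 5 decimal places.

0.00001

Choose which 8 of the 10 are fixed: C(10,8) = 45 ways.
The remaining 2 must have no fixed point: D(2) = 1.
P = 45·1/3628800 = 1/80640 ≈ 0.00001.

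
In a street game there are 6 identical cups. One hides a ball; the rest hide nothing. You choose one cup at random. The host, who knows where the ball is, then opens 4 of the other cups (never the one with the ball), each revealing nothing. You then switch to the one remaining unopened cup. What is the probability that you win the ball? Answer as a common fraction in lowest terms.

5/6

Your original cup holds the ball with probability 1/6, so the other 5 collectively hold it with probability 5/6.
The host can always find 4 empty cups to open, so the reveals don't change that 5/6; it is now spread over the 1 remaining unopened cup.
P(win by switching) = (5/6) · (1/1) = 5/6.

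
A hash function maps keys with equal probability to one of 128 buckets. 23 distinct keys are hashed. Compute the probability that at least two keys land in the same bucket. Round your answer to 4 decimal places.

0.8780

It's easier to compute the probability that all 23 are distinct.
P(all distinct) = 128/128 · 127/128 · ··· · 106/128 ≈ 0.1220.
So the probability of at least one match is 1 − 0.1220 = 0.8780.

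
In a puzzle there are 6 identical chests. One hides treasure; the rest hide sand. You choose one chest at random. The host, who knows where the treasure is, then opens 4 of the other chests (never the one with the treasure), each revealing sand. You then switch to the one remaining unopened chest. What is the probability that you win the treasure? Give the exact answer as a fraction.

Your original chest holds the treasure with probability 1/6, so the other 5 collectively hold it with probability 5/6.
The host can always find 4 empty chests to open, so the reveals don't change that 5/6; it is now spread over the 1 remaining unopened chest.
P(win by switching) = (5/6) · (1/1) = 5/6.

5/6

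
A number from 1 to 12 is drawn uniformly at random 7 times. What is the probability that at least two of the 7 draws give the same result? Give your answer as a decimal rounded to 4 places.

0.8886

P(all 7 different) = 12/12 · 11/12 · ··· · 6/12 ≈ 0.1114.
P(at least two equal) = 1 − 0.1114 = 0.8886.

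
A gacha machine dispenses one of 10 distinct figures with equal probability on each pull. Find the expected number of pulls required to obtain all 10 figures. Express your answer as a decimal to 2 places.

After i distinct types are collected, each trial gives a new one with probability (10−i)/10, so the expected wait for the next new type is 10/(10−i).
E = 10/10 + 10/9 + 10/8 + 10/7 + 10/6 + 10/5 + 10/4 + 10/3 + 10/2 + 10/1 = 7381/252 ≈ 29.29.

29.29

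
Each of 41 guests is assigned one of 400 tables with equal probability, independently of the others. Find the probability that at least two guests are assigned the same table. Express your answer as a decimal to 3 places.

0.880

It's easier to compute the probability that all 41 are distinct.
P(all distinct) = 400/400 · 399/400 · ··· · 360/400 ≈ 0.120.
So the probability of at least one match is 1 − 0.120 = 0.880.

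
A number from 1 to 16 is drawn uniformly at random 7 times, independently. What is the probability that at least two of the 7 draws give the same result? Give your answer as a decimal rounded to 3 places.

P(all 7 different) = 16/16 · 15/16 · ··· · 10/16 ≈ 0.215.
P(at least two equal) = 1 − 0.215 = 0.785.

0.785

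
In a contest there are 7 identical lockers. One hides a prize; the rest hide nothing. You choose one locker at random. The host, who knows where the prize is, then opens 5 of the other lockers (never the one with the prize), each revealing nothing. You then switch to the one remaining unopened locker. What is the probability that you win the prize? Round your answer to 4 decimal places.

Your original locker holds the prize with probability 1/7, so the other 6 collectively hold it with probability 6/7.
The host can always find 5 empty lockers to open, so the reveals don't change that 6/7; it is now spread over the 1 remaining unopened locker.
P(win by switching) = (6/7) · (1/1) = 6/7 ≈ 0.8571.

0.8571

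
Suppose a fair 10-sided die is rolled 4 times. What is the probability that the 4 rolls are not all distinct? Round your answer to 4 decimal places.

0.4960

P(all 4 different) = 10/10 · 9/10 · ··· · 7/10 ≈ 0.5040.
P(at least two equal) = 1 − 0.5040 = 0.4960.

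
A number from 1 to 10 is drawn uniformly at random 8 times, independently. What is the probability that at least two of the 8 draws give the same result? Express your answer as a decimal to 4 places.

P(all 8 different) = 10/10 · 9/10 · ··· · 3/10 ≈ 0.0181.
P(at least two equal) = 1 − 0.0181 = 0.9819.

0.9819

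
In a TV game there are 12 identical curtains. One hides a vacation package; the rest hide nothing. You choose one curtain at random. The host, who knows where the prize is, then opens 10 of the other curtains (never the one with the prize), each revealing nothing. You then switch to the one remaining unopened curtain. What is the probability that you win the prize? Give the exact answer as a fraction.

Your original curtain holds the prize with probability 1/12, so the other 11 collectively hold it with probability 11/12.
The host can always find 10 empty curtains to open, so the reveals don't change that 11/12; it is now spread over the 1 remaining unopened curtain.
P(win by switching) = (11/12) · (1/1) = 11/12.

11/12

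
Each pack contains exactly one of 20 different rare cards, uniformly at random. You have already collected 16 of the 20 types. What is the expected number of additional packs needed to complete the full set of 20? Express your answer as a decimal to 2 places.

Starting from 16 distinct types, each trial gives a new one with probability (20−i)/20 when i types are held, so the wait for the next new type is 20/(20−i).
E = 20/4 + 20/3 + 20/2 + 20/1 = 125/3 ≈ 41.67.

41.67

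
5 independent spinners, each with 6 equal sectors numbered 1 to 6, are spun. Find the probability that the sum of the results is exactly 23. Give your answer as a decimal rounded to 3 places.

There are 6^5 = 7776 equally likely outcomes.
The number of ordered 5-tuples from {1,…,6} summing to 23 is 305.
P(sum = 23) = 305/7776 ≈ 0.039.

0.039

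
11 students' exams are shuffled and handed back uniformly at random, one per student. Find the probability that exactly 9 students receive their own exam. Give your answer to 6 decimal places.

Choose which 9 of the 11 are fixed: C(11,9) = 55 ways.
The remaining 2 must have no fixed point: D(2) = 1.
P = 55·1/39916800 = 1/725760 ≈ 0.000001.

0.000001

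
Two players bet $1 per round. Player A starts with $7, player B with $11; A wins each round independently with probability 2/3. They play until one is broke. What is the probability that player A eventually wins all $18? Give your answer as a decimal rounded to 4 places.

Let r = q/p = (1/3)/(2/3) = 1/2. The recurrence P(i) = p·P(i+1) + q·P(i−1) with P(0)=0, P(18)=1 gives P(i) = (1 − r^i)/(1 − r^18).
P(7) = (1 − (1/2)^7) / (1 − (1/2)^18) = 260096/262143 ≈ 0.9922.

0.9922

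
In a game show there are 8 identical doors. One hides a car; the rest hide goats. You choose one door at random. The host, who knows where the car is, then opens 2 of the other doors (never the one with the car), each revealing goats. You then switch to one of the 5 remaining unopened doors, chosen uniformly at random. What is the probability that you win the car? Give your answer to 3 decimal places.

0.175

Your original door holds the car with probability 1/8, so the other 7 collectively hold it with probability 7/8.
The host can always find 2 empty doors to open, so the reveals don't change that 7/8; it is now spread over the 5 remaining unopened doors.
P(win by switching) = (7/8) · (1/5) = 7/40 ≈ 0.175.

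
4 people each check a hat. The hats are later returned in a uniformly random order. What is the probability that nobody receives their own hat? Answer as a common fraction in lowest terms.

This is the derangement probability: permutations of 4 with no fixed point.
D(4) = 4! · (1 − 1/1! + 1/2! − ··· + (−1)^4/4!) = 9.
P = 9/24 = 3/8.

3/8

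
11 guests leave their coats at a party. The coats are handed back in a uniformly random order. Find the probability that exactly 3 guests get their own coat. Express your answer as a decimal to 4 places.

Choose which 3 of the 11 are fixed: C(11,3) = 165 ways.
The remaining 8 must have no fixed point: D(8) = 14833.
P = 165·14833/39916800 = 2119/34560 ≈ 0.0613.

0.0613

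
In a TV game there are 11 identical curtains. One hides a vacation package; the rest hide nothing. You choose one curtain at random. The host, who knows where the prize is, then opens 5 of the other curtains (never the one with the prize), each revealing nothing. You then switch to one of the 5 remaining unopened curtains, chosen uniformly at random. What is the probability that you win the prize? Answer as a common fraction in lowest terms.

2/11

Your original curtain holds the prize with probability 1/11, so the other 10 collectively hold it with probability 10/11.
The host can always find 5 empty curtains to open, so the reveals don't change that 10/11; it is now spread over the 5 remaining unopened curtains.
P(win by switching) = (10/11) · (1/5) = 2/11.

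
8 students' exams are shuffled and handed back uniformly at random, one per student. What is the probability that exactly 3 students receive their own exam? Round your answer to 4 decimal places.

Choose which 3 of the 8 are fixed: C(8,3) = 56 ways.
The remaining 5 must have no fixed point: D(5) = 44.
P = 56·44/40320 = 11/180 ≈ 0.0611.

0.0611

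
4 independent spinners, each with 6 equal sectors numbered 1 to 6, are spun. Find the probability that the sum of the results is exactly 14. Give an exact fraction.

There are 6^4 = 1296 equally likely outcomes.
The number of ordered 4-tuples from {1,…,6} summing to 14 is 146.
P(sum = 14) = 146/1296 = 73/648.

73/648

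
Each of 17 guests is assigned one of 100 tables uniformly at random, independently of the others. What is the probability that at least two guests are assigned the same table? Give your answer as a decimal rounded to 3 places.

It's easier to compute the probability that all 17 are distinct.
P(all distinct) = 100/100 · 99/100 · ··· · 84/100 ≈ 0.237.
So the probability of at least one match is 1 − 0.237 = 0.763.

0.763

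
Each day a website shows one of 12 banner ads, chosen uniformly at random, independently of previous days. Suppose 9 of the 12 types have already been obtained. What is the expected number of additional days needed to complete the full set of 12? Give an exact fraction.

Starting from 9 distinct types, each trial gives a new one with probability (12−i)/12 when i types are held, so the wait for the next new type is 12/(12−i).
E = 12/3 + 12/2 + 12/1 = 22.

22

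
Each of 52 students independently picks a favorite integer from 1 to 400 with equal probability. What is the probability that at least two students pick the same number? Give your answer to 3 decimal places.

0.969

It's easier to compute the probability that all 52 are distinct.
P(all distinct) = 400/400 · 399/400 · ··· · 349/400 ≈ 0.031.
So the probability of at least one match is 1 − 0.031 = 0.969.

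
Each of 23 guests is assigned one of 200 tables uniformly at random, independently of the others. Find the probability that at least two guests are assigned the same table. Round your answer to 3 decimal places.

It's easier to compute the probability that all 23 are distinct.
P(all distinct) = 200/200 · 199/200 · ··· · 178/200 ≈ 0.268.
So the probability of at least one match is 1 − 0.268 = 0.732.

0.732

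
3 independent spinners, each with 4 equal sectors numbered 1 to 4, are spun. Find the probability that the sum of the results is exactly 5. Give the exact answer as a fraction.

There are 4^3 = 64 equally likely outcomes.
The number of ordered 3-tuples from {1,…,4} summing to 5 is 6.
P(sum = 5) = 6/64 = 3/32.

3/32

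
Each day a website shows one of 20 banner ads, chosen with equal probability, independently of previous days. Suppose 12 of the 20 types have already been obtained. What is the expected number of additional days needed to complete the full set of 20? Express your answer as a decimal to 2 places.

54.36

Starting from 12 distinct types, each trial gives a new one with probability (20−i)/20 when i types are held, so the wait for the next new type is 20/(20−i).
E = 20/8 + 20/7 + 20/6 + 20/5 + 20/4 + 20/3 + 20/2 + 20/1 = 761/14 ≈ 54.36.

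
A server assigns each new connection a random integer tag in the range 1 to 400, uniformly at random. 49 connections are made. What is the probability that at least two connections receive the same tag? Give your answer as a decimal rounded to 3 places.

It's easier to compute the probability that all 49 are distinct.
P(all distinct) = 400/400 · 399/400 · ··· · 352/400 ≈ 0.047.
So the probability of at least one match is 1 − 0.047 = 0.953.

0.953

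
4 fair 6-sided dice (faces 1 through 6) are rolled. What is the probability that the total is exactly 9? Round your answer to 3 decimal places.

0.043

There are 6^4 = 1296 equally likely outcomes.
The number of ordered 4-tuples from {1,…,6} summing to 9 is 56.
P(sum = 9) = 56/1296 = 7/162 ≈ 0.043.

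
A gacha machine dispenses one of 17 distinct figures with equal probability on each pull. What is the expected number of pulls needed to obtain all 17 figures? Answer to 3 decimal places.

After i distinct types are collected, each trial gives a new one with probability (17−i)/17, so the expected wait for the next new type is 17/(17−i).
E = 17/17 + 17/16 + 17/15 + 17/14 + 17/13 + 17/12 + 17/11 + 17/10 + 17/9 + 17/8 + 17/7 + 17/6 + 17/5 + 17/4 + 17/3 + 17/2 + 17/1 = 42142223/720720 ≈ 58.472.

58.472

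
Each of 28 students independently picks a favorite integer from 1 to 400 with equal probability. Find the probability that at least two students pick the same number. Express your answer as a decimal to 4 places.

It's easier to compute the probability that all 28 are distinct.
P(all distinct) = 400/400 · 399/400 · ··· · 373/400 ≈ 0.3801.
So the probability of at least one match is 1 − 0.3801 = 0.6199.

0.6199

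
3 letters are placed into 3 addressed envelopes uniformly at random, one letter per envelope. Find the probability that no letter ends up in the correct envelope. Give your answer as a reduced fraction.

This is the derangement probability: permutations of 3 with no fixed point.
D(3) = 3! · (1 − 1/1! + 1/2! − ··· + (−1)^3/3!) = 2.
P = 2/6 = 1/3.

1/3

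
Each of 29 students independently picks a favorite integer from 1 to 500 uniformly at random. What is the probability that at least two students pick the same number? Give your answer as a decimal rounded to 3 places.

It's easier to compute the probability that all 29 are distinct.
P(all distinct) = 500/500 · 499/500 · ··· · 472/500 ≈ 0.437.
So the probability of at least one match is 1 − 0.437 = 0.563.

0.563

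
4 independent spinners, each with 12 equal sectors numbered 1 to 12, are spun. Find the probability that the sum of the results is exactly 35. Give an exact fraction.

17/648

There are 12^4 = 20736 equally likely outcomes.
The number of ordered 4-tuples from {1,…,12} summing to 35 is 544.
P(sum = 35) = 544/20736 = 17/648.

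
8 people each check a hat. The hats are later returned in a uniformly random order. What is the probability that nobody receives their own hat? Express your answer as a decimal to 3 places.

This is the derangement probability: permutations of 8 with no fixed point.
D(8) = 8! · (1 − 1/1! + 1/2! − ··· + (−1)^8/8!) = 14833.
P = 14833/40320 = 2119/5760 ≈ 0.368.

0.368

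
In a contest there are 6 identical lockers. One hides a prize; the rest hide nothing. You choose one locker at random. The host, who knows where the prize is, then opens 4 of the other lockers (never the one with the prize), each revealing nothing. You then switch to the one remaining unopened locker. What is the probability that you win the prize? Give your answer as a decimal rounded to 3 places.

Your original locker holds the prize with probability 1/6, so the other 5 collectively hold it with probability 5/6.
The host can always find 4 empty lockers to open, so the reveals don't change that 5/6; it is now spread over the 1 remaining unopened locker.
P(win by switching) = (5/6) · (1/1) = 5/6 ≈ 0.833.

0.833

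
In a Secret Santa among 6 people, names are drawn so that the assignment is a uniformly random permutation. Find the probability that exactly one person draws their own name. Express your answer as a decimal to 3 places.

Choose which one is fixed: C(6,1) = 6 ways.
The remaining 5 must have no fixed point: D(5) = 44.
P = 6·44/720 = 11/30 ≈ 0.367.

0.367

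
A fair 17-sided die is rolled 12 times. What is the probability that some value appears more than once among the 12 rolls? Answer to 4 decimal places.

0.9949

P(all 12 different) = 17/17 · 16/17 · ··· · 6/17 ≈ 0.0051.
P(at least two equal) = 1 − 0.0051 = 0.9949.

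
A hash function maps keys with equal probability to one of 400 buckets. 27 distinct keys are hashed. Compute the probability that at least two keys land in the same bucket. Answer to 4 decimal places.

It's easier to compute the probability that all 27 are distinct.
P(all distinct) = 400/400 · 399/400 · ··· · 374/400 ≈ 0.4076.
So the probability of at least one match is 1 − 0.4076 = 0.5924.

0.5924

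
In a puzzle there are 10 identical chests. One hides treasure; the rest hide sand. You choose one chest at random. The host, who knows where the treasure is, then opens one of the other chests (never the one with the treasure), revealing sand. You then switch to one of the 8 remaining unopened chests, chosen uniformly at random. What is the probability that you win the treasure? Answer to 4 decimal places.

0.1125

Your original chest holds the treasure with probability 1/10, so the other 9 collectively hold it with probability 9/10.
The host can always find an empty chest to open, so this doesn't change that 9/10; it is now spread over the 8 remaining unopened chests.
P(win by switching) = (9/10) · (1/8) = 9/80 ≈ 0.1125.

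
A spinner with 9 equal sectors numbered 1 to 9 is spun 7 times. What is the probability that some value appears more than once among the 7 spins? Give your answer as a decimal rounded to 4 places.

0.9621

P(all 7 different) = 9/9 · 8/9 · ··· · 3/9 ≈ 0.0379.
P(at least two equal) = 1 − 0.0379 = 0.9621.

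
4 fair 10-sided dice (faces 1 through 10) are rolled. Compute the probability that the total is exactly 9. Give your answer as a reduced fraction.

There are 10^4 = 10000 equally likely outcomes.
The number of ordered 4-tuples from {1,…,10} summing to 9 is 56.
P(sum = 9) = 56/10000 = 7/1250.

7/1250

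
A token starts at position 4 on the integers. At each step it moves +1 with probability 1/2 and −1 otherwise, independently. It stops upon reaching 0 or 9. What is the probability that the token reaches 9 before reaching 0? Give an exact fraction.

With a fair step, P(i) = ½P(i−1) + ½P(i+1) with P(0)=0, P(9)=1 has the linear solution P(i) = i/9.
P(4) = 4/9.

4/9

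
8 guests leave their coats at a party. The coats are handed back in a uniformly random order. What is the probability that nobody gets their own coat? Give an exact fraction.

This is the derangement probability: permutations of 8 with no fixed point.
D(8) = 8! · (1 − 1/1! + 1/2! − ··· + (−1)^8/8!) = 14833.
P = 14833/40320 = 2119/5760.

2119/5760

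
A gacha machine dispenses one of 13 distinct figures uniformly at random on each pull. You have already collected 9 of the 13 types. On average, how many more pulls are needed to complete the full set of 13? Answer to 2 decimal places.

Starting from 9 distinct types, each trial gives a new one with probability (13−i)/13 when i types are held, so the wait for the next new type is 13/(13−i).
E = 13/4 + 13/3 + 13/2 + 13/1 = 325/12 ≈ 27.08.

27.08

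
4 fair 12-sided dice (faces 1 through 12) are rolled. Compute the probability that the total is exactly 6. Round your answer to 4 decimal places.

There are 12^4 = 20736 equally likely outcomes.
The number of ordered 4-tuples from {1,…,12} summing to 6 is 10.
P(sum = 6) = 10/20736 = 5/10368 ≈ 0.0005.

0.0005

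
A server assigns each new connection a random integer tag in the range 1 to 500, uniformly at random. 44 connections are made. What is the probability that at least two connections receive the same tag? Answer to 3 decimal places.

0.858

It's easier to compute the probability that all 44 are distinct.
P(all distinct) = 500/500 · 499/500 · ··· · 457/500 ≈ 0.142.
So the probability of at least one match is 1 − 0.142 = 0.858.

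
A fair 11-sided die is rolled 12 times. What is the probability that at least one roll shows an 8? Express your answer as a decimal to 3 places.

P(no roll shows an 8) = (10/11)^12 ≈ 0.319.
P(at least one) = 1 − 0.319 = 0.681.

0.681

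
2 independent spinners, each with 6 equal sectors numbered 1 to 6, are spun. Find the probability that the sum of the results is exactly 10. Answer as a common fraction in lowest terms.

1/12

There are 6^2 = 36 equally likely outcomes.
The number of ordered 2-tuples from {1,…,6} summing to 10 is 3.
P(sum = 10) = 3/36 = 1/12.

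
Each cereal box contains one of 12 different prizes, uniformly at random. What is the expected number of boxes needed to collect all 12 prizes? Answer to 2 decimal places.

37.24

After i distinct types are collected, each trial gives a new one with probability (12−i)/12, so the expected wait for the next new type is 12/(12−i).
E = 12/12 + 12/11 + 12/10 + 12/9 + 12/8 + 12/7 + 12/6 + 12/5 + 12/4 + 12/3 + 12/2 + 12/1 = 86021/2310 ≈ 37.24.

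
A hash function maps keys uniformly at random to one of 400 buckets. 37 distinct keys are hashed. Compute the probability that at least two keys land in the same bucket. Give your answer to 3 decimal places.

0.821

It's easier to compute the probability that all 37 are distinct.
P(all distinct) = 400/400 · 399/400 · ··· · 364/400 ≈ 0.179.
So the probability of at least one match is 1 − 0.179 = 0.821.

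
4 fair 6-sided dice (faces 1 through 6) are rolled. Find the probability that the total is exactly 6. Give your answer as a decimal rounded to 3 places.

0.008

There are 6^4 = 1296 equally likely outcomes.
The number of ordered 4-tuples from {1,…,6} summing to 6 is 10.
P(sum = 6) = 10/1296 = 5/648 ≈ 0.008.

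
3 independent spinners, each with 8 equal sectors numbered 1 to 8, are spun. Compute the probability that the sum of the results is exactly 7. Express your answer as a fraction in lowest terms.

There are 8^3 = 512 equally likely outcomes.
The number of ordered 3-tuples from {1,…,8} summing to 7 is 15.
P(sum = 7) = 15/512.

15/512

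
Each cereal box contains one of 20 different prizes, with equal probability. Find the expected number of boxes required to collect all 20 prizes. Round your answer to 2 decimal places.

After i distinct types are collected, each trial gives a new one with probability (20−i)/20, so the expected wait for the next new type is 20/(20−i).
E = 20/20 + 20/19 + 20/18 + 20/17 + 20/16 + 20/15 + 20/14 + 20/13 + 20/12 + 20/11 + 20/10 + 20/9 + 20/8 + 20/7 + 20/6 + 20/5 + 20/4 + 20/3 + 20/2 + 20/1 = 279175675/3879876 ≈ 71.95.

71.95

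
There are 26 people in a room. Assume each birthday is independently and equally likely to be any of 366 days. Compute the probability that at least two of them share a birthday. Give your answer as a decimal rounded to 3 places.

0.597

It's easier to compute the probability that all 26 are distinct.
P(all distinct) = 366/366 · 365/366 · ··· · 341/366 ≈ 0.403.
So the probability of at least one match is 1 − 0.403 = 0.597.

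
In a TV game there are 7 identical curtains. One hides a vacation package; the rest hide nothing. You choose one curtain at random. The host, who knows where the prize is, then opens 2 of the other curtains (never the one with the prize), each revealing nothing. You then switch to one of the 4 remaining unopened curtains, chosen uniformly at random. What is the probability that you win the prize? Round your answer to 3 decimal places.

Your original curtain holds the prize with probability 1/7, so the other 6 collectively hold it with probability 6/7.
The host can always find 2 empty curtains to open, so the reveals don't change that 6/7; it is now spread over the 4 remaining unopened curtains.
P(win by switching) = (6/7) · (1/4) = 3/14 ≈ 0.214.

0.214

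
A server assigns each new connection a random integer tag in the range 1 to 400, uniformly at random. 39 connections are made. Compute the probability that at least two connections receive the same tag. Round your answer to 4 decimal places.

It's easier to compute the probability that all 39 are distinct.
P(all distinct) = 400/400 · 399/400 · ··· · 362/400 ≈ 0.1473.
So the probability of at least one match is 1 − 0.1473 = 0.8527.

0.8527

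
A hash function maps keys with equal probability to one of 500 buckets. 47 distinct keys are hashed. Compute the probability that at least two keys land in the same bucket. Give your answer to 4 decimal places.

0.8927

It's easier to compute the probability that all 47 are distinct.
P(all distinct) = 500/500 · 499/500 · ··· · 454/500 ≈ 0.1073.
So the probability of at least one match is 1 − 0.1073 = 0.8927.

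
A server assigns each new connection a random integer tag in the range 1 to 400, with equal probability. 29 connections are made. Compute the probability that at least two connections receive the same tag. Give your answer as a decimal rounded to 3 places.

0.647

It's easier to compute the probability that all 29 are distinct.
P(all distinct) = 400/400 · 399/400 · ··· · 372/400 ≈ 0.353.
So the probability of at least one match is 1 − 0.353 = 0.647.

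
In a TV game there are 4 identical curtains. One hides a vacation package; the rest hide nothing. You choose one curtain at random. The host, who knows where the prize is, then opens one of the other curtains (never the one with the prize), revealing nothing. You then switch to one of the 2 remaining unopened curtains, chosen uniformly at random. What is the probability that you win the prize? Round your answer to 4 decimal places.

Your original curtain holds the prize with probability 1/4, so the other 3 collectively hold it with probability 3/4.
The host can always find an empty curtain to open, so this doesn't change that 3/4; it is now spread over the 2 remaining unopened curtains.
P(win by switching) = (3/4) · (1/2) = 3/8 ≈ 0.3750.

0.3750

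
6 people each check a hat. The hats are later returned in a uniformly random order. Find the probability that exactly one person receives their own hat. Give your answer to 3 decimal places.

Choose which one is fixed: C(6,1) = 6 ways.
The remaining 5 must have no fixed point: D(5) = 44.
P = 6·44/720 = 11/30 ≈ 0.367.

0.367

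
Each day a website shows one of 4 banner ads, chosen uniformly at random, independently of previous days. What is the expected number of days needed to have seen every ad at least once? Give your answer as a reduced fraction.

After i distinct types are collected, each trial gives a new one with probability (4−i)/4, so the expected wait for the next new type is 4/(4−i).
E = 4/4 + 4/3 + 4/2 + 4/1 = 25/3.

25/3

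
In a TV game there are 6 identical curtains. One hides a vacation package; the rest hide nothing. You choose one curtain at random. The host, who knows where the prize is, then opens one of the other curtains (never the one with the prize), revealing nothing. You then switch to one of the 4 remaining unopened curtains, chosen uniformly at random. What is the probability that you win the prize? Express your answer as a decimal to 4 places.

0.2083

Your original curtain holds the prize with probability 1/6, so the other 5 collectively hold it with probability 5/6.
The host can always find an empty curtain to open, so this doesn't change that 5/6; it is now spread over the 4 remaining unopened curtains.
P(win by switching) = (5/6) · (1/4) = 5/24 ≈ 0.2083.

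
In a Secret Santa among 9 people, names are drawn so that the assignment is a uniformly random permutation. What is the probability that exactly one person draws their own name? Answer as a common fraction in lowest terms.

2119/5760

Choose which one is fixed: C(9,1) = 9 ways.
The remaining 8 must have no fixed point: D(8) = 14833.
P = 9·14833/362880 = 2119/5760.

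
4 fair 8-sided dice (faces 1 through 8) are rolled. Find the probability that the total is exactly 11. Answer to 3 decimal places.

0.029

There are 8^4 = 4096 equally likely outcomes.
The number of ordered 4-tuples from {1,…,8} summing to 11 is 120.
P(sum = 11) = 120/4096 = 15/512 ≈ 0.029.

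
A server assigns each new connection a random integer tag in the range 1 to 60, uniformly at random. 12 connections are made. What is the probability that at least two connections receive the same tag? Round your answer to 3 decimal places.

It's easier to compute the probability that all 12 are distinct.
P(all distinct) = 60/60 · 59/60 · ··· · 49/60 ≈ 0.308.
So the probability of at least one match is 1 − 0.308 = 0.692.

0.692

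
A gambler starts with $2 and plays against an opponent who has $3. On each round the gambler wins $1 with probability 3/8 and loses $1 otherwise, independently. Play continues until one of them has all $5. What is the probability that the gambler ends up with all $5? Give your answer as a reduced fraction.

216/1441

Let r = q/p = (5/8)/(3/8) = 5/3. The recurrence P(i) = p·P(i+1) + q·P(i−1) with P(0)=0, P(5)=1 gives P(i) = (1 − r^i)/(1 − r^5).
P(2) = (1 − (5/3)^2) / (1 − (5/3)^5) = 216/1441.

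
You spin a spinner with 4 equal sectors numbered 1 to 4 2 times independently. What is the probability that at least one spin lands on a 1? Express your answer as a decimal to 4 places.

P(no spin lands on a 1) = (3/4)^2 ≈ 0.5625.
P(at least one) = 1 − 0.5625 = 0.4375.

0.4375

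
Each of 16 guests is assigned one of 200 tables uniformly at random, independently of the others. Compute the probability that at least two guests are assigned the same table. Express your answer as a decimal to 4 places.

0.4600

It's easier to compute the probability that all 16 are distinct.
P(all distinct) = 200/200 · 199/200 · ··· · 185/200 ≈ 0.5400.
So the probability of at least one match is 1 − 0.5400 = 0.4600.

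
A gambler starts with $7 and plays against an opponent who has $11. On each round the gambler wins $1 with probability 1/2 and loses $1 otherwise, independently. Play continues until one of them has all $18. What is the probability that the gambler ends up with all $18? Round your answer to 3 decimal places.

0.389

With a fair step, P(i) = ½P(i−1) + ½P(i+1) with P(0)=0, P(18)=1 has the linear solution P(i) = i/18.
P(7) = 7/18 ≈ 0.389.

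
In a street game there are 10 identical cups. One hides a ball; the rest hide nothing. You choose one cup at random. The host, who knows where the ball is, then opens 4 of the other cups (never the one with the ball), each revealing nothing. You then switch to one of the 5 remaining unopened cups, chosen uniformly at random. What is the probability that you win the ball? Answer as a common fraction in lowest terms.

Your original cup holds the ball with probability 1/10, so the other 9 collectively hold it with probability 9/10.
The host can always find 4 empty cups to open, so the reveals don't change that 9/10; it is now spread over the 5 remaining unopened cups.
P(win by switching) = (9/10) · (1/5) = 9/50.

9/50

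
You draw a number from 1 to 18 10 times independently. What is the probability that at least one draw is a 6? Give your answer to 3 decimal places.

P(no draw is a 6) = (17/18)^10 ≈ 0.565.
P(at least one) = 1 − 0.565 = 0.435.

0.435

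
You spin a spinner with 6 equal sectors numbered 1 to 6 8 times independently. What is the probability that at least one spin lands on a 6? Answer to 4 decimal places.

0.7674

P(no spin lands on a 6) = (5/6)^8 ≈ 0.2326.
P(at least one) = 1 − 0.2326 = 0.7674.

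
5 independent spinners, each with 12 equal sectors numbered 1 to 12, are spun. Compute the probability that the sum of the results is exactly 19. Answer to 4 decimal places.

0.0120

There are 12^5 = 248832 equally likely outcomes.
The number of ordered 5-tuples from {1,…,12} summing to 19 is 2985.
P(sum = 19) = 2985/248832 = 995/82944 ≈ 0.0120.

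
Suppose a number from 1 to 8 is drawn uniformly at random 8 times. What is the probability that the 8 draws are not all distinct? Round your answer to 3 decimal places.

P(all 8 different) = 8/8 · 7/8 · ··· · 1/8 ≈ 0.002.
P(at least two equal) = 1 − 0.002 = 0.998.

0.998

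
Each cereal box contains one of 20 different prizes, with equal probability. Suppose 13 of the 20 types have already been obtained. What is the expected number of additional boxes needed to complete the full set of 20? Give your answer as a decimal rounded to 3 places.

Starting from 13 distinct types, each trial gives a new one with probability (20−i)/20 when i types are held, so the wait for the next new type is 20/(20−i).
E = 20/7 + 20/6 + 20/5 + 20/4 + 20/3 + 20/2 + 20/1 = 363/7 ≈ 51.857.

51.857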